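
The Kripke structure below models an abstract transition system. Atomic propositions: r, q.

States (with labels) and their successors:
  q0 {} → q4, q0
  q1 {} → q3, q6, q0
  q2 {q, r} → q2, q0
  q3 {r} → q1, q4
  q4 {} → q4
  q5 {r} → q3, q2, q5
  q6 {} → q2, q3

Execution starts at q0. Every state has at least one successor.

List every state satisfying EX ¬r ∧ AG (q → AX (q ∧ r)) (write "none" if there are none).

{q0, q4}

States satisfying ¬r: {q0, q1, q4, q6}.
States satisfying EX ¬r: {q0, q1, q2, q3, q4}.
States satisfying q → AX (q ∧ r): {q0, q1, q3, q4, q5, q6}.
States satisfying AG (q → AX (q ∧ r)): {q0, q4}.
States satisfying EX ¬r ∧ AG (q → AX (q ∧ r)): {q0, q4}.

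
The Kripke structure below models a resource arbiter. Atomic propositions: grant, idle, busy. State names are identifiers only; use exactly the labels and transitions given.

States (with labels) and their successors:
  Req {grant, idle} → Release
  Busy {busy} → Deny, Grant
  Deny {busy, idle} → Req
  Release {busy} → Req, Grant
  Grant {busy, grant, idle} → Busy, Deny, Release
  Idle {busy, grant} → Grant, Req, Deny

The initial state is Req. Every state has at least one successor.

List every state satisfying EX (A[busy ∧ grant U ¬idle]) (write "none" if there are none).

{Req, Grant}

States satisfying A[busy ∧ grant U ¬idle]: {Busy, Release, Idle}.
States satisfying EX (A[busy ∧ grant U ¬idle]): {Req, Grant}.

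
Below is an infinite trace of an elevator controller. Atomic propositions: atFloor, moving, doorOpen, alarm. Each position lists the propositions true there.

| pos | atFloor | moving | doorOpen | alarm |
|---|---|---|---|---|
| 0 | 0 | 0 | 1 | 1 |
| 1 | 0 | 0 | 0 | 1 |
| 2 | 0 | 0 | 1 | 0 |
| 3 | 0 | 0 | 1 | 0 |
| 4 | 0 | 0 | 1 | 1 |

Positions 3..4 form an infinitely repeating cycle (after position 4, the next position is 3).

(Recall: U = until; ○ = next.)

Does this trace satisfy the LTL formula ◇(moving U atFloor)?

No

moving U atFloor is false at every position 0..4, so it never becomes true and ◇(moving U atFloor) fails.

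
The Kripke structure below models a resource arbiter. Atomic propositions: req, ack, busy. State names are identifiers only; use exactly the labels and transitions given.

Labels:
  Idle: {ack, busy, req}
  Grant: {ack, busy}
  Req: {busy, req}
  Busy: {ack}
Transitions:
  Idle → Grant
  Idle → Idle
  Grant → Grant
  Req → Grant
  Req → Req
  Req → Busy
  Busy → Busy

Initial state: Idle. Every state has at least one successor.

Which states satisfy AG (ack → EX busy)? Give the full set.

States satisfying ack → EX busy: {Idle, Grant, Req}.
States satisfying AG (ack → EX busy): {Idle, Grant}.

{Idle, Grant}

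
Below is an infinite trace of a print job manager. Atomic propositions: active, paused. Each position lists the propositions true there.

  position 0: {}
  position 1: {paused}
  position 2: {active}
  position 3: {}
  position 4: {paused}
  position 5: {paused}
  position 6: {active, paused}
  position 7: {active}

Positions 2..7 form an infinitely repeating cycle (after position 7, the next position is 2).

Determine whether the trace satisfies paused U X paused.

Walking from position 0: X paused first holds at position 0, and paused holds at every earlier position along the way, so paused U X paused holds.

Holds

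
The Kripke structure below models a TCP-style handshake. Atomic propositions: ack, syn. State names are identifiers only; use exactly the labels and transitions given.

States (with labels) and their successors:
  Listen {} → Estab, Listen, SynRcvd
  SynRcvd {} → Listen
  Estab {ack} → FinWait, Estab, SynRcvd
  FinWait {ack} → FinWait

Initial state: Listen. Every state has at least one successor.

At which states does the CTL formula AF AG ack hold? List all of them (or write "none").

States satisfying AG ack: {FinWait}.
States satisfying AF AG ack: {FinWait}.

{FinWait}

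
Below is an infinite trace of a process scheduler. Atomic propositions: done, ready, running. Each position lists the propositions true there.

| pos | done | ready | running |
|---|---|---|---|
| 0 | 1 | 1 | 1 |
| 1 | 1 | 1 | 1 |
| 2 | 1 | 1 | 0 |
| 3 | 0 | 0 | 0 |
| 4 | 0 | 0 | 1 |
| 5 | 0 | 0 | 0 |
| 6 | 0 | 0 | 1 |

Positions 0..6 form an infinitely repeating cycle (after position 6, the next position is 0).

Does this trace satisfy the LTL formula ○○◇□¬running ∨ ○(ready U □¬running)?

Does not hold

The position after 0 is 1; ○◇□¬running is false there.
The position after 0 is 1; ready U □¬running is false there.
At position 0: ○○◇□¬running is false; ○(ready U □¬running) is false; so ○○◇□¬running ∨ ○(ready U □¬running) is false.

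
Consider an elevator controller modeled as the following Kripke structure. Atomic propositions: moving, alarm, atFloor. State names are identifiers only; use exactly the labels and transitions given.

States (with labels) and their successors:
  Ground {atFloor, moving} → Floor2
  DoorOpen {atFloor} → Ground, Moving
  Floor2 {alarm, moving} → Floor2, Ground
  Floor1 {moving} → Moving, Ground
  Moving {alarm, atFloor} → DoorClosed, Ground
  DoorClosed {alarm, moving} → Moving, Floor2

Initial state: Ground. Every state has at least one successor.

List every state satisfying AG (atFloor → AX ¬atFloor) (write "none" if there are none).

{Ground, Floor2}

States satisfying atFloor → AX ¬atFloor: {Ground, Floor2, Floor1, DoorClosed}.
States satisfying AG (atFloor → AX ¬atFloor): {Ground, Floor2}.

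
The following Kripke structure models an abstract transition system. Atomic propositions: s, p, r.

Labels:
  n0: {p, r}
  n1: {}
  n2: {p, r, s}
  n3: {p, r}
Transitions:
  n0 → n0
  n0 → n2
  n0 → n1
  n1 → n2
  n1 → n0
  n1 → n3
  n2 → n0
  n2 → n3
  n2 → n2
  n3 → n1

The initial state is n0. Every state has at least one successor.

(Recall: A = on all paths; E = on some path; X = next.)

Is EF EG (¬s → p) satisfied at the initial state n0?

States satisfying EG (¬s → p): {n0, n2}.
States satisfying EF EG (¬s → p): {n0, n1, n2, n3}.
Some path from n0 reaches a state where EG (¬s → p) holds.
n0 ∈ Sat(EF EG (¬s → p)).

Yes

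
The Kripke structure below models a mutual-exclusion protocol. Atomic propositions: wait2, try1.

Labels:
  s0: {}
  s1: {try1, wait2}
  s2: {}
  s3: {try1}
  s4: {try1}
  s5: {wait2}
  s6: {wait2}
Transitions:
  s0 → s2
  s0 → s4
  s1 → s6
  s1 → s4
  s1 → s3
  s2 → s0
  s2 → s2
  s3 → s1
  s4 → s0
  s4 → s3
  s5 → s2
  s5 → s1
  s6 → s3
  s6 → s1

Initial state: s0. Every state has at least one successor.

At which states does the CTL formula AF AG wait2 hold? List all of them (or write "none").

none

States satisfying AG wait2: ∅.
States satisfying AF AG wait2: ∅.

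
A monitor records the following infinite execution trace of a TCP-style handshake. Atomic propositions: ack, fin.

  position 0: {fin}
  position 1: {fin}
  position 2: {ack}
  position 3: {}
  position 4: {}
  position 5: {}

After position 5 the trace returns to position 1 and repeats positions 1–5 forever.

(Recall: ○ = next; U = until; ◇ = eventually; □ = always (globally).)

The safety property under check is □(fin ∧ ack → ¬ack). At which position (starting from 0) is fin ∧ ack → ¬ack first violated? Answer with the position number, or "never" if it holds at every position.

fin ∧ ack → ¬ack holds at every position 0..5, and those are all the positions the trace ever visits, so the invariant □(fin ∧ ack → ¬ack) is never violated.

never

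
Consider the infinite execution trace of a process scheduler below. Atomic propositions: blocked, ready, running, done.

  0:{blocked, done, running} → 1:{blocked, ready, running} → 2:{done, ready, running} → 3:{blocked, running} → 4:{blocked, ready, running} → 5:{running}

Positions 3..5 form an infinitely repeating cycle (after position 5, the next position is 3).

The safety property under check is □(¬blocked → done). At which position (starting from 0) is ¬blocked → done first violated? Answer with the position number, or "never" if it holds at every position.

5

Check ¬blocked → done at each position in order: 0 ✓, 1 ✓, 2 ✓, 3 ✓, 4 ✓.
At position 5 the labels are {running}, so ¬blocked → done is false there. This is the first violation.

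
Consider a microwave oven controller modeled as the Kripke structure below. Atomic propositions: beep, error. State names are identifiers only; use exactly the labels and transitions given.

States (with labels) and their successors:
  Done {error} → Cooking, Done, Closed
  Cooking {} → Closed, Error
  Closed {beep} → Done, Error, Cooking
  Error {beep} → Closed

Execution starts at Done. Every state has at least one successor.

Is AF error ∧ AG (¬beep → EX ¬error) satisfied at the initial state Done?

States satisfying error: {Done}.
States satisfying AF error: {Done}.
States satisfying ¬beep → EX ¬error: {Done, Cooking, Closed, Error}.
States satisfying AG (¬beep → EX ¬error): {Done, Cooking, Closed, Error}.
States satisfying AF error ∧ AG (¬beep → EX ¬error): {Done}.
Done ∈ Sat(AF error ∧ AG (¬beep → EX ¬error)).

Holds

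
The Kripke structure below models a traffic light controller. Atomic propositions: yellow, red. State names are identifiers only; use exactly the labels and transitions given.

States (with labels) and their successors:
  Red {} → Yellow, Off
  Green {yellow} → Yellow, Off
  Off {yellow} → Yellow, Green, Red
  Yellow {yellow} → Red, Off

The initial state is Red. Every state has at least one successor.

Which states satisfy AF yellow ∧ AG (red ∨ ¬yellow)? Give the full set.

States satisfying yellow: {Green, Off, Yellow}.
States satisfying AF yellow: {Red, Green, Off, Yellow}.
States satisfying red ∨ ¬yellow: {Red}.
States satisfying AG (red ∨ ¬yellow): ∅.
States satisfying AF yellow ∧ AG (red ∨ ¬yellow): ∅.

none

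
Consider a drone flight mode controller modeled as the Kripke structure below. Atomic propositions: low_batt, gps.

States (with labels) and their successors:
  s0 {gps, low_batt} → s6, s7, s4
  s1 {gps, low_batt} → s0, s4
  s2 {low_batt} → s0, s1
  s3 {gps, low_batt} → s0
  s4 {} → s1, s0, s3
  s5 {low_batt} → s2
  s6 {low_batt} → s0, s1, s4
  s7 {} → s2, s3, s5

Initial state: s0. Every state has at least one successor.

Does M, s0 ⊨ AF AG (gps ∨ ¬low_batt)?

States satisfying AG (gps ∨ ¬low_batt): ∅.
States satisfying AF AG (gps ∨ ¬low_batt): ∅.
There is a path from s0 along which AG (gps ∨ ¬low_batt) never holds.
s0 ∉ Sat(AF AG (gps ∨ ¬low_batt)).

No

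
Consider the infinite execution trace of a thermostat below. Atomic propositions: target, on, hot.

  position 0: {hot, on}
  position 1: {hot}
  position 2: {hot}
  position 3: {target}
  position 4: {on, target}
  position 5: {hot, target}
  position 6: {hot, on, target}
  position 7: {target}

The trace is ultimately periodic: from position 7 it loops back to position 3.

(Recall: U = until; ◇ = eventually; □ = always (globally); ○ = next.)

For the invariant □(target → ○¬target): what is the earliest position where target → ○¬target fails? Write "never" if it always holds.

Check target → ○¬target at each position in order: 0 ✓, 1 ✓, 2 ✓.
At position 3 the labels are {target} and the next position 4 has {on, target}, so target → ○¬target is false there. This is the first violation.

3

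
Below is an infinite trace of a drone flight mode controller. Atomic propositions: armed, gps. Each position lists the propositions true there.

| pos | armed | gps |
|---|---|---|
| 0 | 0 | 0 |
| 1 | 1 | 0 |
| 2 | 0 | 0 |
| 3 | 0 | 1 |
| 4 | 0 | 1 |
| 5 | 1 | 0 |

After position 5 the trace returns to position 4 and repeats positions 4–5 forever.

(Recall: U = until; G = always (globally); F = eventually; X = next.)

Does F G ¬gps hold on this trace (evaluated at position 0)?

G ¬gps is false at every position 0..5, so it never becomes true and F G ¬gps fails.

No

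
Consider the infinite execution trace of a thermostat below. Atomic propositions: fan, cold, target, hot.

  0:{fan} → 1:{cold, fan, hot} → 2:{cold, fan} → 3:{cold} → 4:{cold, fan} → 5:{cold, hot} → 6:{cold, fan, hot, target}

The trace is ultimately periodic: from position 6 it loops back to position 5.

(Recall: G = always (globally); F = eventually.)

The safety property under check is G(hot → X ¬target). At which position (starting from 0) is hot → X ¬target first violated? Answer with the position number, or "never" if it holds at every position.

Check hot → X ¬target at each position in order: 0 ✓, 1 ✓, 2 ✓, 3 ✓, 4 ✓.
At position 5 the labels are {cold, hot} and the next position 6 has {cold, fan, hot, target}, so hot → X ¬target is false there. This is the first violation.

5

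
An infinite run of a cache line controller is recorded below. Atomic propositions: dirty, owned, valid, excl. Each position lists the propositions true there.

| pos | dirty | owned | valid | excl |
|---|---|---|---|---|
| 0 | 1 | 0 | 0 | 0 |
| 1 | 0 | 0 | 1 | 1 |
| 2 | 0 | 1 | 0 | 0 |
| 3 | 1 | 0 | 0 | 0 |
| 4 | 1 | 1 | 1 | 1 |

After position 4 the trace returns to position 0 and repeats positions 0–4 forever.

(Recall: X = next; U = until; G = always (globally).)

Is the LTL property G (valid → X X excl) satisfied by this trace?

No

valid → X X excl must hold at every position from 0 onward. It fails at position 1, so G (valid → X X excl) is false.
Positions where valid holds: 1, 4.
Check X X excl at each: 1→fails, 4→ok.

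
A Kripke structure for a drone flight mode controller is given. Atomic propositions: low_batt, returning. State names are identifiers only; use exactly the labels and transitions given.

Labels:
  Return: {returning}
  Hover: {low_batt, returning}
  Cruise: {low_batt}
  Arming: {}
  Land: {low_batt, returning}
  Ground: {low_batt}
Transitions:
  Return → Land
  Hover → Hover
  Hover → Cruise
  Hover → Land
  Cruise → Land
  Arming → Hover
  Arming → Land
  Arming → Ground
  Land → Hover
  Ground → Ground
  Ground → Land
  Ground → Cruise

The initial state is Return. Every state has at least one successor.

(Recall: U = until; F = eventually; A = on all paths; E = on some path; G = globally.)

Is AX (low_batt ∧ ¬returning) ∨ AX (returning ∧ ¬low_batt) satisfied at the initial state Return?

States satisfying low_batt ∧ ¬returning: {Cruise, Ground}.
States satisfying AX (low_batt ∧ ¬returning): ∅.
States satisfying returning ∧ ¬low_batt: {Return}.
States satisfying AX (returning ∧ ¬low_batt): ∅.
States satisfying AX (low_batt ∧ ¬returning) ∨ AX (returning ∧ ¬low_batt): ∅.
Return ∉ Sat(AX (low_batt ∧ ¬returning) ∨ AX (returning ∧ ¬low_batt)).

Violated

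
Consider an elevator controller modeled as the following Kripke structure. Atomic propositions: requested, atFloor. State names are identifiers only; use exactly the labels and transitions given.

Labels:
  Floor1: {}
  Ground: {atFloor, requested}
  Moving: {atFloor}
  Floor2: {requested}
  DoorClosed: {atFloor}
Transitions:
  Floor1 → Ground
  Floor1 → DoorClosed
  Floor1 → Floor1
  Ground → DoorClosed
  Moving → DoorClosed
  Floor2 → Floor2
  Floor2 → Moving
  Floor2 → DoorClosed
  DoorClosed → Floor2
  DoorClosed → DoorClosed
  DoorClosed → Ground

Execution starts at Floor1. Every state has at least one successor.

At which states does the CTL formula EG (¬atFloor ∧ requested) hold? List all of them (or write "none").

States satisfying ¬atFloor ∧ requested: {Floor2}.
States satisfying EG (¬atFloor ∧ requested): {Floor2}.

{Floor2}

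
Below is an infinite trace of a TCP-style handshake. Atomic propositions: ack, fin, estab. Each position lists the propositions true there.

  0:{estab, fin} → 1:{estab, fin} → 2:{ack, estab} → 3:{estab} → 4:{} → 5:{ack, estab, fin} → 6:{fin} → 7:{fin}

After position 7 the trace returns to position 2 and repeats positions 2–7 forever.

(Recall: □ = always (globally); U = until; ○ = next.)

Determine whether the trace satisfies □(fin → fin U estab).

Holds

fin → fin U estab holds at every position 0..7, and those are all positions ever visited, so □(fin → fin U estab) holds.
Positions where fin holds: 0, 1, 5, 6, 7.
Check fin U estab at each: 0→ok, 1→ok, 5→ok, 6→ok, 7→ok.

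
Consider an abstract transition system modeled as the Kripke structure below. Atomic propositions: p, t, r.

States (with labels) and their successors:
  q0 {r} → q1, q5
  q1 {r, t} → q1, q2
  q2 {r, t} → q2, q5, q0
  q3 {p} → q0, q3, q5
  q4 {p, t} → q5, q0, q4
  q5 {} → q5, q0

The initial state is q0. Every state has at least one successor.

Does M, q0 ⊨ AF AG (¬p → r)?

No

States satisfying AG (¬p → r): ∅.
States satisfying AF AG (¬p → r): ∅.
There is a path from q0 along which AG (¬p → r) never holds.
q0 ∉ Sat(AF AG (¬p → r)).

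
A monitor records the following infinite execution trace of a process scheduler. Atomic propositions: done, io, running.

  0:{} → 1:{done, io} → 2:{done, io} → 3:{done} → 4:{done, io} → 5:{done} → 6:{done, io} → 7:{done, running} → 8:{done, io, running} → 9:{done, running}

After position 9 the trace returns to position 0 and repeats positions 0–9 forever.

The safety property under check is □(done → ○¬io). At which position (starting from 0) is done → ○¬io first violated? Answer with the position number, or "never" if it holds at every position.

Check done → ○¬io at each position in order: 0 ✓.
At position 1 the labels are {done, io} and the next position 2 has {done, io}, so done → ○¬io is false there. This is the first violation.

1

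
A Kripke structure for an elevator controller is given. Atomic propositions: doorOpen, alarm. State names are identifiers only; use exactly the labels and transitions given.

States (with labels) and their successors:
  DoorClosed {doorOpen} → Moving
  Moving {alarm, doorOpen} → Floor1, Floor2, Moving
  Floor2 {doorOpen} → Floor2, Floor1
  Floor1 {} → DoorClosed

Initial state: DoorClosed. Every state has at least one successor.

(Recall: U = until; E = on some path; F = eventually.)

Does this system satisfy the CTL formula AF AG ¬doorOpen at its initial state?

States satisfying AG ¬doorOpen: ∅.
States satisfying AF AG ¬doorOpen: ∅.
There is a path from DoorClosed along which AG ¬doorOpen never holds.
DoorClosed ∉ Sat(AF AG ¬doorOpen).

No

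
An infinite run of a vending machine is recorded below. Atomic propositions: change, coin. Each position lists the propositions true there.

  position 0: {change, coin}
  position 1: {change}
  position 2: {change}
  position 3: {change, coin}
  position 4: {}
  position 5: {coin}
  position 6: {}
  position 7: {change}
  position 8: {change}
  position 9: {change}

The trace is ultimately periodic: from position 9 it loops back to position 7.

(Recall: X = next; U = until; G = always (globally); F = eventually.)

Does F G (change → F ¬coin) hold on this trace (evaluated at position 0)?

Satisfied

G (change → F ¬coin) holds at position 0, which is reachable from 0, so F G (change → F ¬coin) holds.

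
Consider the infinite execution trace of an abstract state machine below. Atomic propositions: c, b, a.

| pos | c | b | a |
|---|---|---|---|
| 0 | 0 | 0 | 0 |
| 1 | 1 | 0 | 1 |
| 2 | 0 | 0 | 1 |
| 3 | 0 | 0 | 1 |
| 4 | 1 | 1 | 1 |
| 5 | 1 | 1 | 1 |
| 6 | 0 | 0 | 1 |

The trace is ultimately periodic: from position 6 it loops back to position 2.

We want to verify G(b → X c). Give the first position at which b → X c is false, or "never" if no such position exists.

5

Check b → X c at each position in order: 0 ✓, 1 ✓, 2 ✓, 3 ✓, 4 ✓.
At position 5 the labels are {a, b, c} and the next position 6 has {a}, so b → X c is false there. This is the first violation.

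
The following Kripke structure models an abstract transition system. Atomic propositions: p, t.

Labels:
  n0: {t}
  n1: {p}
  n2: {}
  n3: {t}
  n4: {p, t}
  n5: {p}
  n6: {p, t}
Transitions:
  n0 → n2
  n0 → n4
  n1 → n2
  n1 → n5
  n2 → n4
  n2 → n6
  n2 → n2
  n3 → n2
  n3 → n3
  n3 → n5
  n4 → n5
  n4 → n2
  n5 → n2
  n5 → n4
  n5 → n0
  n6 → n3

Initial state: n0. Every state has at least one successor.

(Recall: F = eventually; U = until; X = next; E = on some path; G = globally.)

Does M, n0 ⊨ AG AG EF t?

States satisfying AG EF t: {n0, n1, n2, n3, n4, n5, n6}.
States satisfying AG AG EF t: {n0, n1, n2, n3, n4, n5, n6}.
Every state reachable from n0 satisfies AG EF t.
n0 ∈ Sat(AG AG EF t).

Satisfied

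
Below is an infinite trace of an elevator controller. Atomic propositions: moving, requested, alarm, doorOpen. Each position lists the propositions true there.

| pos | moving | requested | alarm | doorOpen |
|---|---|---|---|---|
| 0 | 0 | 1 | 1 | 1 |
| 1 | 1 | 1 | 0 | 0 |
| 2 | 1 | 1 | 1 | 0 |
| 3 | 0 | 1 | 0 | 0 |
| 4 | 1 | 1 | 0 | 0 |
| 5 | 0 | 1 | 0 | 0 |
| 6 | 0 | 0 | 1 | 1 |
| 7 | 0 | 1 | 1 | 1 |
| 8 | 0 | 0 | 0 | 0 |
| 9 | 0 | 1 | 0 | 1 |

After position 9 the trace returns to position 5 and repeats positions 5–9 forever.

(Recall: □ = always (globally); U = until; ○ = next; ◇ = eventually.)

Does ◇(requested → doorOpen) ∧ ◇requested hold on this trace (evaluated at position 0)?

requested → doorOpen holds at position 0, which is reachable from 0, so ◇(requested → doorOpen) holds.
requested holds at position 0, which is reachable from 0, so ◇requested holds.
At position 0: ◇(requested → doorOpen) is true; ◇requested is true; so ◇(requested → doorOpen) ∧ ◇requested is true.

Satisfied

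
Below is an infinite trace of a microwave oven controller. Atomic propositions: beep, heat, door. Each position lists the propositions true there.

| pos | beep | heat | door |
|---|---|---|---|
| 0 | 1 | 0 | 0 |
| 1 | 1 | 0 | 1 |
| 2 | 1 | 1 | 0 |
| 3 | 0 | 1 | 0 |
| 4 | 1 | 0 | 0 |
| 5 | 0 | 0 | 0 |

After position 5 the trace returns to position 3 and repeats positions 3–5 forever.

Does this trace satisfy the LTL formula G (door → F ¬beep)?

door → F ¬beep holds at every position 0..5, and those are all positions ever visited, so G (door → F ¬beep) holds.
Positions where door holds: 1.
Check F ¬beep at each: 1→ok.

Satisfied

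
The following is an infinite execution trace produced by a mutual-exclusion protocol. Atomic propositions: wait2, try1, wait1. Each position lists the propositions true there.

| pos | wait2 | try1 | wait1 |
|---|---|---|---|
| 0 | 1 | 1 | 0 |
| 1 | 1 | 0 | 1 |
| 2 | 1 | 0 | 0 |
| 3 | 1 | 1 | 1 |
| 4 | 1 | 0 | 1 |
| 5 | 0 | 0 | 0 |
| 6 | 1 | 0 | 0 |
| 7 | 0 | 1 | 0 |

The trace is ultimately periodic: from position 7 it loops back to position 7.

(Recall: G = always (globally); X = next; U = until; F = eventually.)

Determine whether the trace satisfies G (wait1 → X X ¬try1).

wait1 → X X ¬try1 must hold at every position from 0 onward. It fails at position 1, so G (wait1 → X X ¬try1) is false.
Positions where wait1 holds: 1, 3, 4.
Check X X ¬try1 at each: 1→fails, 3→ok, 4→ok.

No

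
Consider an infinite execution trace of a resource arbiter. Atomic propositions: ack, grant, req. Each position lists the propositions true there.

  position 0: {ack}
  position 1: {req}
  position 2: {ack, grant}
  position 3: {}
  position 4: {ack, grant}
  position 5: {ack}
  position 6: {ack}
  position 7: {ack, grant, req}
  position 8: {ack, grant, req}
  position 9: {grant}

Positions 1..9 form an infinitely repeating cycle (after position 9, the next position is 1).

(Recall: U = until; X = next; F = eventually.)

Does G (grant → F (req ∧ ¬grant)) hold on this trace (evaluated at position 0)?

grant → F (req ∧ ¬grant) holds at every position 0..9, and those are all positions ever visited, so G (grant → F (req ∧ ¬grant)) holds.
Positions where grant holds: 2, 4, 7, 8, 9.
Check F (req ∧ ¬grant) at each: 2→ok, 4→ok, 7→ok, 8→ok, 9→ok.

Satisfied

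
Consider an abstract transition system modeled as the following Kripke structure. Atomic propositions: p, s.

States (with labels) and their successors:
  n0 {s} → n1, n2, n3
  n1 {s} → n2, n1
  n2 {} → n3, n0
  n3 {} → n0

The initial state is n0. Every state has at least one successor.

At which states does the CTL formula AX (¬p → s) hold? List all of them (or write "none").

States satisfying ¬p → s: {n0, n1}.
States satisfying AX (¬p → s): {n3}.

{n3}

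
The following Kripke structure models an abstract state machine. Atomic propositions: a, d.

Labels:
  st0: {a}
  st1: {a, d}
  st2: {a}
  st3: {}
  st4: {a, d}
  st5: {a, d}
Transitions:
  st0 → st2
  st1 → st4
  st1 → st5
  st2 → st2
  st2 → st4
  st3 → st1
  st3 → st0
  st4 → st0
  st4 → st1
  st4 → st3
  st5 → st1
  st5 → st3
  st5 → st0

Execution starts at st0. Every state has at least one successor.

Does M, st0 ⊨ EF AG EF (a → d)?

Satisfied

States satisfying AG EF (a → d): {st0, st1, st2, st3, st4, st5}.
States satisfying EF AG EF (a → d): {st0, st1, st2, st3, st4, st5}.
Some path from st0 reaches a state where AG EF (a → d) holds.
st0 ∈ Sat(EF AG EF (a → d)).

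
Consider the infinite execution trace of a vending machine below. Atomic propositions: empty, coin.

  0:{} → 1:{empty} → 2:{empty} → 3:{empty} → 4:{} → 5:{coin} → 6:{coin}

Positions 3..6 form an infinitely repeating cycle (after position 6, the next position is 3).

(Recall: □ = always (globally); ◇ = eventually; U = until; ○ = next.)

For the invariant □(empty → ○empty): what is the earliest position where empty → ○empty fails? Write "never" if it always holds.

Check empty → ○empty at each position in order: 0 ✓, 1 ✓, 2 ✓.
At position 3 the labels are {empty} and the next position 4 has {}, so empty → ○empty is false there. This is the first violation.

3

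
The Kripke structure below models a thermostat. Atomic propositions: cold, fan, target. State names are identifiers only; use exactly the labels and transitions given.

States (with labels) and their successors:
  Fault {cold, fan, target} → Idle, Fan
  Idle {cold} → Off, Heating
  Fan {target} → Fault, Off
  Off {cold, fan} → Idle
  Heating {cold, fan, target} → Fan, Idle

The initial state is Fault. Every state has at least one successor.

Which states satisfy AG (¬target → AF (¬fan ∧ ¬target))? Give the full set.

States satisfying ¬target → AF (¬fan ∧ ¬target): {Fault, Idle, Fan, Off, Heating}.
States satisfying AG (¬target → AF (¬fan ∧ ¬target)): {Fault, Idle, Fan, Off, Heating}.

{Fault, Idle, Fan, Off, Heating}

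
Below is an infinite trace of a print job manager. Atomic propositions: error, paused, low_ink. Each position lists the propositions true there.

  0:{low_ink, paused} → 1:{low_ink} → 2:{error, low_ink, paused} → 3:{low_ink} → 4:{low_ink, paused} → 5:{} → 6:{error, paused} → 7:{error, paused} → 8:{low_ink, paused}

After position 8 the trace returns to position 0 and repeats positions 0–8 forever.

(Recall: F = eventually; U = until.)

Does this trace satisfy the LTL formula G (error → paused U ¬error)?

Holds

error → paused U ¬error holds at every position 0..8, and those are all positions ever visited, so G (error → paused U ¬error) holds.
Positions where error holds: 2, 6, 7.
Check paused U ¬error at each: 2→ok, 6→ok, 7→ok.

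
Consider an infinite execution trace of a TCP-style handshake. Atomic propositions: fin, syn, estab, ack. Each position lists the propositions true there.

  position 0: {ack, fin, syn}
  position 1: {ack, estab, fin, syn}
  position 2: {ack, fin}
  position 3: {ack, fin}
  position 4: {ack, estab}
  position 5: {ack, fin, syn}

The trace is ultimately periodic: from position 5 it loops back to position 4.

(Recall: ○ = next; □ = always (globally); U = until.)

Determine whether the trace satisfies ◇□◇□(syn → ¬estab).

Holds

□◇□(syn → ¬estab) holds at position 0, which is reachable from 0, so ◇□◇□(syn → ¬estab) holds.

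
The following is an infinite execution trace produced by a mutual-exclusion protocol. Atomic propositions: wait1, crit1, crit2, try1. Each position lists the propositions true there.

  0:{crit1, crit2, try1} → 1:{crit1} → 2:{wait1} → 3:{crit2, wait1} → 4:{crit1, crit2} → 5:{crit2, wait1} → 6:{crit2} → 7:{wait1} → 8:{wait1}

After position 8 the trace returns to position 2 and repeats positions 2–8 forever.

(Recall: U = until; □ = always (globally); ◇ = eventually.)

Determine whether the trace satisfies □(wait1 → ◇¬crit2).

wait1 → ◇¬crit2 holds at every position 0..8, and those are all positions ever visited, so □(wait1 → ◇¬crit2) holds.
Positions where wait1 holds: 2, 3, 5, 7, 8.
Check ◇¬crit2 at each: 2→ok, 3→ok, 5→ok, 7→ok, 8→ok.

Satisfied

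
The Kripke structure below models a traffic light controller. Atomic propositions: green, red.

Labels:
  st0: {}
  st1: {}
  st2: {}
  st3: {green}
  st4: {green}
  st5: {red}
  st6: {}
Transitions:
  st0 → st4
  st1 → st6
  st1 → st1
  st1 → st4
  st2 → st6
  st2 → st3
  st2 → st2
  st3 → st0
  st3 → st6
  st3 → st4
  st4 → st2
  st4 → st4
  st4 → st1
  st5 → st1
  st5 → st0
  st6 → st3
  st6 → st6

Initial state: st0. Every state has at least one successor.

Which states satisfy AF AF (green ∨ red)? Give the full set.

States satisfying AF (green ∨ red): {st0, st3, st4, st5}.
States satisfying AF AF (green ∨ red): {st0, st3, st4, st5}.

{st0, st3, st4, st5}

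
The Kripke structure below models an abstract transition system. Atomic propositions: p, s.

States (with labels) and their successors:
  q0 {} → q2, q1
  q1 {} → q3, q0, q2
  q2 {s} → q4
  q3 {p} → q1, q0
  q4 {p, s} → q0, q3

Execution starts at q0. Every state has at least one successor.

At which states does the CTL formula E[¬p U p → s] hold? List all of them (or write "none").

States satisfying ¬p: {q0, q1, q2}.
States satisfying p → s: {q0, q1, q2, q4}.
States satisfying E[¬p U p → s]: {q0, q1, q2, q4}.

{q0, q1, q2, q4}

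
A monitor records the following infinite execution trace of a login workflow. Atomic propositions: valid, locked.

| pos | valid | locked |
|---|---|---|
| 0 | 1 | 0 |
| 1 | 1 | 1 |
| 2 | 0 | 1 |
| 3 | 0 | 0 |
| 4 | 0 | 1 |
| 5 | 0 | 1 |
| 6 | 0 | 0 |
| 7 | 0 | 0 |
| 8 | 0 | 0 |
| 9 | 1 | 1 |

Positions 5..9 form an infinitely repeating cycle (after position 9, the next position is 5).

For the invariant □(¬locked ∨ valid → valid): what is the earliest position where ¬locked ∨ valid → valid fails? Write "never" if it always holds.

3

Check ¬locked ∨ valid → valid at each position in order: 0 ✓, 1 ✓, 2 ✓.
At position 3 the labels are {}, so ¬locked ∨ valid → valid is false there. This is the first violation.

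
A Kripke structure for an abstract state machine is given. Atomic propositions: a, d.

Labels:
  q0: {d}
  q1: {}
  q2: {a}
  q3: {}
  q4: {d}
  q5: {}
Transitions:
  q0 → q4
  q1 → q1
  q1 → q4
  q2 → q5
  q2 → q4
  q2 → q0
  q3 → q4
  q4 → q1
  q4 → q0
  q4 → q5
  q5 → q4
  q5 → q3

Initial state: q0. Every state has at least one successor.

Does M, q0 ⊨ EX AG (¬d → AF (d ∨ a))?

States satisfying AG (¬d → AF (d ∨ a)): ∅.
States satisfying EX AG (¬d → AF (d ∨ a)): ∅.
No suitable path/successor from q0 witnesses the formula.
q0 ∉ Sat(EX AG (¬d → AF (d ∨ a))).

Violated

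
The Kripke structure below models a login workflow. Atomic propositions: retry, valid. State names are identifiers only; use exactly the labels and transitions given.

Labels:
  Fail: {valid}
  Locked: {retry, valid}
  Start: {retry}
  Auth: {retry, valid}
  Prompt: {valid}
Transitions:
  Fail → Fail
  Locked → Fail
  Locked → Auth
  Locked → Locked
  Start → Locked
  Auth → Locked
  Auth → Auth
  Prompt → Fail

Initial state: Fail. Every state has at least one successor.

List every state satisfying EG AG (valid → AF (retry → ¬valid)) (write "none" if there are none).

{Fail, Prompt}

States satisfying AG (valid → AF (retry → ¬valid)): {Fail, Prompt}.
States satisfying EG AG (valid → AF (retry → ¬valid)): {Fail, Prompt}.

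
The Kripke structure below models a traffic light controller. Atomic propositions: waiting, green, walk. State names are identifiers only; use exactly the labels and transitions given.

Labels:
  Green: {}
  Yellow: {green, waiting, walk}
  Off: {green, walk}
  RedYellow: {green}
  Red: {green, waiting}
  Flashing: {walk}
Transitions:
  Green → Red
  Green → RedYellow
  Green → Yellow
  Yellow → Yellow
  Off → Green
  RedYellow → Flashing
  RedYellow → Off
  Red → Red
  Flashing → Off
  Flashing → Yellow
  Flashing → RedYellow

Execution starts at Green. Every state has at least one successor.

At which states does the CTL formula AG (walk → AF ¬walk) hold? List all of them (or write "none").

{Red}

States satisfying walk → AF ¬walk: {Green, Off, RedYellow, Red}.
States satisfying AG (walk → AF ¬walk): {Red}.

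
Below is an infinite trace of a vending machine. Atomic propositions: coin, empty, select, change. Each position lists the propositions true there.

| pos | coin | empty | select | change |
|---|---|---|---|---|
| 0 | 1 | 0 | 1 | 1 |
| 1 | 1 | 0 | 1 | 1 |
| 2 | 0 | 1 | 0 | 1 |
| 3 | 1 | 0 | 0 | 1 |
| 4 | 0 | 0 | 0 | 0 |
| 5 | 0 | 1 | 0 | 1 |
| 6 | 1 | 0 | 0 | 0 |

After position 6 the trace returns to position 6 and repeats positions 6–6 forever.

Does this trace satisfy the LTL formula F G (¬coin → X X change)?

Yes

G (¬coin → X X change) holds at position 6, which is reachable from 0, so F G (¬coin → X X change) holds.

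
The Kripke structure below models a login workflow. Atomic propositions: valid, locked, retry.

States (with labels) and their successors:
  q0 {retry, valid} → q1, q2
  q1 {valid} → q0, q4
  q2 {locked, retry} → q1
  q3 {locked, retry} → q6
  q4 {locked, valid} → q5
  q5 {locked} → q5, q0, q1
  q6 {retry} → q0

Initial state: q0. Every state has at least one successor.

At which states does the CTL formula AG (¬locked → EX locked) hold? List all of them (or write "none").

States satisfying ¬locked → EX locked: {q0, q1, q2, q3, q4, q5}.
States satisfying AG (¬locked → EX locked): {q0, q1, q2, q4, q5}.

{q0, q1, q2, q4, q5}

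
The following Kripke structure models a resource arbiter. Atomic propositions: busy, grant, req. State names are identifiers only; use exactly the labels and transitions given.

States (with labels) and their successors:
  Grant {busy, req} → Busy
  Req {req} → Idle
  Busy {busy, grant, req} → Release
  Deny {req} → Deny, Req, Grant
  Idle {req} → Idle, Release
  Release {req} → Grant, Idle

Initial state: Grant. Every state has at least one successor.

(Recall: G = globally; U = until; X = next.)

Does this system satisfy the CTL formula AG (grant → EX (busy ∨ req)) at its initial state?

States satisfying grant → EX (busy ∨ req): {Grant, Req, Busy, Deny, Idle, Release}.
States satisfying AG (grant → EX (busy ∨ req)): {Grant, Req, Busy, Deny, Idle, Release}.
Every state reachable from Grant satisfies grant → EX (busy ∨ req).
Grant ∈ Sat(AG (grant → EX (busy ∨ req))).

Satisfied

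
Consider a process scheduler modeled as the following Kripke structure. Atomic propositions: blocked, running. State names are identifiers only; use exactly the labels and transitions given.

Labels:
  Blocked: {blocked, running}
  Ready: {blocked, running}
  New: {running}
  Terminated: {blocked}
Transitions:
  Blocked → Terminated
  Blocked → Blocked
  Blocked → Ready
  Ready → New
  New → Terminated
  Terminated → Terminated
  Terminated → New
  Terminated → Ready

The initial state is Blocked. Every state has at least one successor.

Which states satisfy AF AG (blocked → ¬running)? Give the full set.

States satisfying AG (blocked → ¬running): ∅.
States satisfying AF AG (blocked → ¬running): ∅.

none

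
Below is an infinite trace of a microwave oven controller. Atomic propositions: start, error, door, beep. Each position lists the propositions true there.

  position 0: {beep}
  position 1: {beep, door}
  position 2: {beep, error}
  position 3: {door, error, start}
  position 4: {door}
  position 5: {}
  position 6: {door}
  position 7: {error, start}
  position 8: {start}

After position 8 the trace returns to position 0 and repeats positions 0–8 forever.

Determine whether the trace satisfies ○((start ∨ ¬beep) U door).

The position after 0 is 1; (start ∨ ¬beep) U door is true there.

Holds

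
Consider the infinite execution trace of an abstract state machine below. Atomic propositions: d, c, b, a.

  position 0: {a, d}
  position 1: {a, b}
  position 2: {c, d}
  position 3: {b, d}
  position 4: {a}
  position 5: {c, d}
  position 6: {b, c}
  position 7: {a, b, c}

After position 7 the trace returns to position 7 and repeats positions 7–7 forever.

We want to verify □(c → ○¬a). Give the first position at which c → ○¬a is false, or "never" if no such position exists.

6

Check c → ○¬a at each position in order: 0 ✓, 1 ✓, 2 ✓, 3 ✓, 4 ✓, 5 ✓.
At position 6 the labels are {b, c} and the next position 7 has {a, b, c}, so c → ○¬a is false there. This is the first violation.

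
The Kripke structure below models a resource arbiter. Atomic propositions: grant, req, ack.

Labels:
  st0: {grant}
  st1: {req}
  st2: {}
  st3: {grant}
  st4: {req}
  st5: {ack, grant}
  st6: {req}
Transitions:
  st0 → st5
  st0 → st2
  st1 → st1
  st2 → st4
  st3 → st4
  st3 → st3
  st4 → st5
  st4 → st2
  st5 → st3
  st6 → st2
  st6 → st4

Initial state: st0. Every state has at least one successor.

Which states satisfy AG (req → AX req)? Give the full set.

States satisfying req → AX req: {st0, st1, st2, st3, st5}.
States satisfying AG (req → AX req): {st1}.

{st1}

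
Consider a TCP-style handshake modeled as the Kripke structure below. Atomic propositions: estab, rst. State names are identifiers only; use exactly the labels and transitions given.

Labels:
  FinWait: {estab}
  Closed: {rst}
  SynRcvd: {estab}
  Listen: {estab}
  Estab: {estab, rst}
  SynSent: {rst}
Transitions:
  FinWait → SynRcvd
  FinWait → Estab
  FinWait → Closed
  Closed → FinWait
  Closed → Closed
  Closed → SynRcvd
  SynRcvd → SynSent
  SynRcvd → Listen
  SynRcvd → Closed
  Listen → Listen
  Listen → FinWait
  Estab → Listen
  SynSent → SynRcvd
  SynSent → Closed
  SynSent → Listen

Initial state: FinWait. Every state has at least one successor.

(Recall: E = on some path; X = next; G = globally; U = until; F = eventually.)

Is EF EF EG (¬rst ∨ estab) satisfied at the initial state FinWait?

States satisfying EF EG (¬rst ∨ estab): {FinWait, Closed, SynRcvd, Listen, Estab, SynSent}.
States satisfying EF EF EG (¬rst ∨ estab): {FinWait, Closed, SynRcvd, Listen, Estab, SynSent}.
Some path from FinWait reaches a state where EF EG (¬rst ∨ estab) holds.
FinWait ∈ Sat(EF EF EG (¬rst ∨ estab)).

Holds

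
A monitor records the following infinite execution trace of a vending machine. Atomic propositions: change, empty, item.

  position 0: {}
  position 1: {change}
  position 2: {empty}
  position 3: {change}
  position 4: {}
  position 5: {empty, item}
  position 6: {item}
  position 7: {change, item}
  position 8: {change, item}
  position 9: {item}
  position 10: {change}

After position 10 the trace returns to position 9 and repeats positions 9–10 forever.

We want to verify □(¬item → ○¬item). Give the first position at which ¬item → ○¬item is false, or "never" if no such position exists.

Check ¬item → ○¬item at each position in order: 0 ✓, 1 ✓, 2 ✓, 3 ✓.
At position 4 the labels are {} and the next position 5 has {empty, item}, so ¬item → ○¬item is false there. This is the first violation.

4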